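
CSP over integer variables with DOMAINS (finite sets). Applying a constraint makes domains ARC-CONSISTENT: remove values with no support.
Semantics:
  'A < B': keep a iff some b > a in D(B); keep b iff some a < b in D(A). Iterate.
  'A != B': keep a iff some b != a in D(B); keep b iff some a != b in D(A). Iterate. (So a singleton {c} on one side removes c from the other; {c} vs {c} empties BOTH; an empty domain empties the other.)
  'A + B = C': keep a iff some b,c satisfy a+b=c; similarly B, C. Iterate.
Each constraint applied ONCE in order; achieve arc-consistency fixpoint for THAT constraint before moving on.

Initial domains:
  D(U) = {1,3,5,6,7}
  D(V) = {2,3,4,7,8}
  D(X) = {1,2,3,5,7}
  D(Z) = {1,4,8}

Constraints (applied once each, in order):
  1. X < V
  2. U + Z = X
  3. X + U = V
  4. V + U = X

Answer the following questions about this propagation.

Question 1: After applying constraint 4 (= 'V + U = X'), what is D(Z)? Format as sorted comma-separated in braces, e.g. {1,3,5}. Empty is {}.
Constraint 1 (X < V) on D(X)={1,2,3,5,7} D(V)={2,3,4,7,8}: no change
Constraint 2 (U + Z = X) on D(U)={1,3,5,6,7} D(Z)={1,4,8} D(X)={1,2,3,5,7}: U {1,3,5,6,7}->{1,3,6}; Z {1,4,8}->{1,4}; X {1,2,3,5,7}->{2,5,7}
Constraint 3 (X + U = V) on D(X)={2,5,7} D(U)={1,3,6} D(V)={2,3,4,7,8}: V {2,3,4,7,8}->{3,8}
Constraint 4 (V + U = X) on D(V)={3,8} D(U)={1,3,6} D(X)={2,5,7}: V {3,8}->{}; U {1,3,6}->{}; X {2,5,7}->{}
So after constraint 4: D(Z) = {1,4}

Answer: {1,4}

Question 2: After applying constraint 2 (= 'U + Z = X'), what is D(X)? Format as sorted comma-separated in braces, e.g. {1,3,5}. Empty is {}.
Answer: {2,5,7}

Derivation:
Constraint 1 (X < V) on D(X)={1,2,3,5,7} D(V)={2,3,4,7,8}: no change
Constraint 2 (U + Z = X) on D(U)={1,3,5,6,7} D(Z)={1,4,8} D(X)={1,2,3,5,7}: U {1,3,5,6,7}->{1,3,6}; Z {1,4,8}->{1,4}; X {1,2,3,5,7}->{2,5,7}
So after constraint 2: D(X) = {2,5,7}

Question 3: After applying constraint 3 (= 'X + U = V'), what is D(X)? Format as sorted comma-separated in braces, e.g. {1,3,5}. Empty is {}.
Answer: {2,5,7}

Derivation:
Constraint 1 (X < V) on D(X)={1,2,3,5,7} D(V)={2,3,4,7,8}: no change
Constraint 2 (U + Z = X) on D(U)={1,3,5,6,7} D(Z)={1,4,8} D(X)={1,2,3,5,7}: U {1,3,5,6,7}->{1,3,6}; Z {1,4,8}->{1,4}; X {1,2,3,5,7}->{2,5,7}
Constraint 3 (X + U = V) on D(X)={2,5,7} D(U)={1,3,6} D(V)={2,3,4,7,8}: V {2,3,4,7,8}->{3,8}
So after constraint 3: D(X) = {2,5,7}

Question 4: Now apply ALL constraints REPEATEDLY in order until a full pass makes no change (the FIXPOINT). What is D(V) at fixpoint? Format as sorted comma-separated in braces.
pass 0 (initial): D(V)={2,3,4,7,8}
pass 1: U {1,3,5,6,7}->{}; V {2,3,4,7,8}->{}; X {1,2,3,5,7}->{}; Z {1,4,8}->{1,4}
pass 2: Z {1,4}->{}
pass 3: no change
Fixpoint after 3 passes: D(V) = {}

Answer: {}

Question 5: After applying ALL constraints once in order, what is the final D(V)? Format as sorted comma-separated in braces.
Constraint 1 (X < V) on D(X)={1,2,3,5,7} D(V)={2,3,4,7,8}: no change
Constraint 2 (U + Z = X) on D(U)={1,3,5,6,7} D(Z)={1,4,8} D(X)={1,2,3,5,7}: U {1,3,5,6,7}->{1,3,6}; Z {1,4,8}->{1,4}; X {1,2,3,5,7}->{2,5,7}
Constraint 3 (X + U = V) on D(X)={2,5,7} D(U)={1,3,6} D(V)={2,3,4,7,8}: V {2,3,4,7,8}->{3,8}
Constraint 4 (V + U = X) on D(V)={3,8} D(U)={1,3,6} D(X)={2,5,7}: V {3,8}->{}; U {1,3,6}->{}; X {2,5,7}->{}
So after all 4 constraints: D(V) = {}

Answer: {}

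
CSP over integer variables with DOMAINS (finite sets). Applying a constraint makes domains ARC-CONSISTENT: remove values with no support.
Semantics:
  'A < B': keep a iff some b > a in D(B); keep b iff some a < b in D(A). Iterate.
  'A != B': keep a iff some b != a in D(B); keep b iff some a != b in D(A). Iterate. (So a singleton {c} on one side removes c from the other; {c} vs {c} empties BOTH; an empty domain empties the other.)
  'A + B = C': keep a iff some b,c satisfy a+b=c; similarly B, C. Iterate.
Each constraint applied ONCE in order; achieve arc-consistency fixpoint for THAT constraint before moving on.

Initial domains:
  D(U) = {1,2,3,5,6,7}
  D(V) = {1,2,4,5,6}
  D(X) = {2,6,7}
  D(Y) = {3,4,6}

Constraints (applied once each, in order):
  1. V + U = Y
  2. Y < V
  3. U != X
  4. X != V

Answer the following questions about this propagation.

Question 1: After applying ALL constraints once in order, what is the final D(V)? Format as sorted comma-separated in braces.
Answer: {4,5}

Derivation:
Constraint 1 (V + U = Y) on D(V)={1,2,4,5,6} D(U)={1,2,3,5,6,7} D(Y)={3,4,6}: V {1,2,4,5,6}->{1,2,4,5}; U {1,2,3,5,6,7}->{1,2,3,5}
Constraint 2 (Y < V) on D(Y)={3,4,6} D(V)={1,2,4,5}: Y {3,4,6}->{3,4}; V {1,2,4,5}->{4,5}
Constraint 3 (U != X) on D(U)={1,2,3,5} D(X)={2,6,7}: no change
Constraint 4 (X != V) on D(X)={2,6,7} D(V)={4,5}: no change
So after all 4 constraints: D(V) = {4,5}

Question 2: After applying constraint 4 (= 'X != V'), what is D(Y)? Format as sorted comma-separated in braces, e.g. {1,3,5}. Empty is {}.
Constraint 1 (V + U = Y) on D(V)={1,2,4,5,6} D(U)={1,2,3,5,6,7} D(Y)={3,4,6}: V {1,2,4,5,6}->{1,2,4,5}; U {1,2,3,5,6,7}->{1,2,3,5}
Constraint 2 (Y < V) on D(Y)={3,4,6} D(V)={1,2,4,5}: Y {3,4,6}->{3,4}; V {1,2,4,5}->{4,5}
Constraint 3 (U != X) on D(U)={1,2,3,5} D(X)={2,6,7}: no change
Constraint 4 (X != V) on D(X)={2,6,7} D(V)={4,5}: no change
So after constraint 4: D(Y) = {3,4}

Answer: {3,4}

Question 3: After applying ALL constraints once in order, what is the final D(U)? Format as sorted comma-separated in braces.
Constraint 1 (V + U = Y) on D(V)={1,2,4,5,6} D(U)={1,2,3,5,6,7} D(Y)={3,4,6}: V {1,2,4,5,6}->{1,2,4,5}; U {1,2,3,5,6,7}->{1,2,3,5}
Constraint 2 (Y < V) on D(Y)={3,4,6} D(V)={1,2,4,5}: Y {3,4,6}->{3,4}; V {1,2,4,5}->{4,5}
Constraint 3 (U != X) on D(U)={1,2,3,5} D(X)={2,6,7}: no change
Constraint 4 (X != V) on D(X)={2,6,7} D(V)={4,5}: no change
So after all 4 constraints: D(U) = {1,2,3,5}

Answer: {1,2,3,5}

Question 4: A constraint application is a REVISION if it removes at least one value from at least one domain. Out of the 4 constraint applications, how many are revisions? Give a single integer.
Answer: 2

Derivation:
Constraint 1 (V + U = Y) on D(V)={1,2,4,5,6} D(U)={1,2,3,5,6,7} D(Y)={3,4,6}: V {1,2,4,5,6}->{1,2,4,5}; U {1,2,3,5,6,7}->{1,2,3,5} => REVISION
Constraint 2 (Y < V) on D(Y)={3,4,6} D(V)={1,2,4,5}: Y {3,4,6}->{3,4}; V {1,2,4,5}->{4,5} => REVISION
Constraint 3 (U != X) on D(U)={1,2,3,5} D(X)={2,6,7}: no change => not a revision
Constraint 4 (X != V) on D(X)={2,6,7} D(V)={4,5}: no change => not a revision
Total revisions = 2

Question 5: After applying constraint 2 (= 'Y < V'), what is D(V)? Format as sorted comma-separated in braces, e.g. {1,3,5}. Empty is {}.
Answer: {4,5}

Derivation:
Constraint 1 (V + U = Y) on D(V)={1,2,4,5,6} D(U)={1,2,3,5,6,7} D(Y)={3,4,6}: V {1,2,4,5,6}->{1,2,4,5}; U {1,2,3,5,6,7}->{1,2,3,5}
Constraint 2 (Y < V) on D(Y)={3,4,6} D(V)={1,2,4,5}: Y {3,4,6}->{3,4}; V {1,2,4,5}->{4,5}
So after constraint 2: D(V) = {4,5}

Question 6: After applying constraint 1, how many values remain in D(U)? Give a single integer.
Answer: 4

Derivation:
Constraint 1 (V + U = Y) on D(V)={1,2,4,5,6} D(U)={1,2,3,5,6,7} D(Y)={3,4,6}: V {1,2,4,5,6}->{1,2,4,5}; U {1,2,3,5,6,7}->{1,2,3,5}
So after constraint 1: D(U)={1,2,3,5}, size = 4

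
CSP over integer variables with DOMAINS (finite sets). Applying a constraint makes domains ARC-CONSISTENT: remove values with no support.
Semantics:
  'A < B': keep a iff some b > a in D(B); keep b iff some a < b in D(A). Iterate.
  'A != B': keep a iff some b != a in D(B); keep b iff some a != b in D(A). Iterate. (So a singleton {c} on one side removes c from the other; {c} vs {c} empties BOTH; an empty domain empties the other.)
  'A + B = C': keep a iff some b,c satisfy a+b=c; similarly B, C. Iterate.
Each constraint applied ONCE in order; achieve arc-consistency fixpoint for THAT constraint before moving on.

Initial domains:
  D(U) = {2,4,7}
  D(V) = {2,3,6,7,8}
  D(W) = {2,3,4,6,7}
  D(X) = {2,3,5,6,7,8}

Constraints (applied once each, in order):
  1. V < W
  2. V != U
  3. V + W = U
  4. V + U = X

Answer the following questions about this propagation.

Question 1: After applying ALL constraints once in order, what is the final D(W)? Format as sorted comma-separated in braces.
Answer: {4}

Derivation:
Constraint 1 (V < W) on D(V)={2,3,6,7,8} D(W)={2,3,4,6,7}: V {2,3,6,7,8}->{2,3,6}; W {2,3,4,6,7}->{3,4,6,7}
Constraint 2 (V != U) on D(V)={2,3,6} D(U)={2,4,7}: no change
Constraint 3 (V + W = U) on D(V)={2,3,6} D(W)={3,4,6,7} D(U)={2,4,7}: V {2,3,6}->{3}; W {3,4,6,7}->{4}; U {2,4,7}->{7}
Constraint 4 (V + U = X) on D(V)={3} D(U)={7} D(X)={2,3,5,6,7,8}: V {3}->{}; U {7}->{}; X {2,3,5,6,7,8}->{}
So after all 4 constraints: D(W) = {4}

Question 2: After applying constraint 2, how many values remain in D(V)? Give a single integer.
Answer: 3

Derivation:
Constraint 1 (V < W) on D(V)={2,3,6,7,8} D(W)={2,3,4,6,7}: V {2,3,6,7,8}->{2,3,6}; W {2,3,4,6,7}->{3,4,6,7}
Constraint 2 (V != U) on D(V)={2,3,6} D(U)={2,4,7}: no change
So after constraint 2: D(V)={2,3,6}, size = 3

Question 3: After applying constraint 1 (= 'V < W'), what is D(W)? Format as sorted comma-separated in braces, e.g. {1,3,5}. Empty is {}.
Answer: {3,4,6,7}

Derivation:
Constraint 1 (V < W) on D(V)={2,3,6,7,8} D(W)={2,3,4,6,7}: V {2,3,6,7,8}->{2,3,6}; W {2,3,4,6,7}->{3,4,6,7}
So after constraint 1: D(W) = {3,4,6,7}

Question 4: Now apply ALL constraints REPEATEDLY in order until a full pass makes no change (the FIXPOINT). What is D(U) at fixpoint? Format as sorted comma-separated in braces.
Answer: {}

Derivation:
pass 0 (initial): D(U)={2,4,7}
pass 1: U {2,4,7}->{}; V {2,3,6,7,8}->{}; W {2,3,4,6,7}->{4}; X {2,3,5,6,7,8}->{}
pass 2: W {4}->{}
pass 3: no change
Fixpoint after 3 passes: D(U) = {}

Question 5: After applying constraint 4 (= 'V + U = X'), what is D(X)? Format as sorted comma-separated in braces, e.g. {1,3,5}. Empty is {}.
Answer: {}

Derivation:
Constraint 1 (V < W) on D(V)={2,3,6,7,8} D(W)={2,3,4,6,7}: V {2,3,6,7,8}->{2,3,6}; W {2,3,4,6,7}->{3,4,6,7}
Constraint 2 (V != U) on D(V)={2,3,6} D(U)={2,4,7}: no change
Constraint 3 (V + W = U) on D(V)={2,3,6} D(W)={3,4,6,7} D(U)={2,4,7}: V {2,3,6}->{3}; W {3,4,6,7}->{4}; U {2,4,7}->{7}
Constraint 4 (V + U = X) on D(V)={3} D(U)={7} D(X)={2,3,5,6,7,8}: V {3}->{}; U {7}->{}; X {2,3,5,6,7,8}->{}
So after constraint 4: D(X) = {}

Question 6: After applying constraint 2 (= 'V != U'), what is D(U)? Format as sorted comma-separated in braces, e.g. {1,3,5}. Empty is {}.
Answer: {2,4,7}

Derivation:
Constraint 1 (V < W) on D(V)={2,3,6,7,8} D(W)={2,3,4,6,7}: V {2,3,6,7,8}->{2,3,6}; W {2,3,4,6,7}->{3,4,6,7}
Constraint 2 (V != U) on D(V)={2,3,6} D(U)={2,4,7}: no change
So after constraint 2: D(U) = {2,4,7}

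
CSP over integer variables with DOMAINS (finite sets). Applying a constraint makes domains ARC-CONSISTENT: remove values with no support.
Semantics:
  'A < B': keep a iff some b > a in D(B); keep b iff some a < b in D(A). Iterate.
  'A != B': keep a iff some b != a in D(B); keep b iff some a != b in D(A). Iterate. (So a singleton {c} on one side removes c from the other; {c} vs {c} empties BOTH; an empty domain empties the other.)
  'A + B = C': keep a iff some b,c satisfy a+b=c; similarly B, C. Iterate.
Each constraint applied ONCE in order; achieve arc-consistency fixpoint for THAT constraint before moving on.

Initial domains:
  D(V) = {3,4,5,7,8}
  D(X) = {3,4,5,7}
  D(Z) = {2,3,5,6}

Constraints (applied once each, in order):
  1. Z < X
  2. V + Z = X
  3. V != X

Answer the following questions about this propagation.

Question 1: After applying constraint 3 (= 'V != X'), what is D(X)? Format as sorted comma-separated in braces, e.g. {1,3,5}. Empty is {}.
Constraint 1 (Z < X) on D(Z)={2,3,5,6} D(X)={3,4,5,7}: no change
Constraint 2 (V + Z = X) on D(V)={3,4,5,7,8} D(Z)={2,3,5,6} D(X)={3,4,5,7}: V {3,4,5,7,8}->{3,4,5}; Z {2,3,5,6}->{2,3}; X {3,4,5,7}->{5,7}
Constraint 3 (V != X) on D(V)={3,4,5} D(X)={5,7}: no change
So after constraint 3: D(X) = {5,7}

Answer: {5,7}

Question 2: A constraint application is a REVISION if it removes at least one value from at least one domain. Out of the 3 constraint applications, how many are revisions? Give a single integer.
Answer: 1

Derivation:
Constraint 1 (Z < X) on D(Z)={2,3,5,6} D(X)={3,4,5,7}: no change => not a revision
Constraint 2 (V + Z = X) on D(V)={3,4,5,7,8} D(Z)={2,3,5,6} D(X)={3,4,5,7}: V {3,4,5,7,8}->{3,4,5}; Z {2,3,5,6}->{2,3}; X {3,4,5,7}->{5,7} => REVISION
Constraint 3 (V != X) on D(V)={3,4,5} D(X)={5,7}: no change => not a revision
Total revisions = 1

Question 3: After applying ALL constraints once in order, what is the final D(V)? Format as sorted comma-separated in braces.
Constraint 1 (Z < X) on D(Z)={2,3,5,6} D(X)={3,4,5,7}: no change
Constraint 2 (V + Z = X) on D(V)={3,4,5,7,8} D(Z)={2,3,5,6} D(X)={3,4,5,7}: V {3,4,5,7,8}->{3,4,5}; Z {2,3,5,6}->{2,3}; X {3,4,5,7}->{5,7}
Constraint 3 (V != X) on D(V)={3,4,5} D(X)={5,7}: no change
So after all 3 constraints: D(V) = {3,4,5}

Answer: {3,4,5}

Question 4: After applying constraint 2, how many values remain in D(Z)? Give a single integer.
Answer: 2

Derivation:
Constraint 1 (Z < X) on D(Z)={2,3,5,6} D(X)={3,4,5,7}: no change
Constraint 2 (V + Z = X) on D(V)={3,4,5,7,8} D(Z)={2,3,5,6} D(X)={3,4,5,7}: V {3,4,5,7,8}->{3,4,5}; Z {2,3,5,6}->{2,3}; X {3,4,5,7}->{5,7}
So after constraint 2: D(Z)={2,3}, size = 2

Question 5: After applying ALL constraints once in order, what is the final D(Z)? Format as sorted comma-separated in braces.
Answer: {2,3}

Derivation:
Constraint 1 (Z < X) on D(Z)={2,3,5,6} D(X)={3,4,5,7}: no change
Constraint 2 (V + Z = X) on D(V)={3,4,5,7,8} D(Z)={2,3,5,6} D(X)={3,4,5,7}: V {3,4,5,7,8}->{3,4,5}; Z {2,3,5,6}->{2,3}; X {3,4,5,7}->{5,7}
Constraint 3 (V != X) on D(V)={3,4,5} D(X)={5,7}: no change
So after all 3 constraints: D(Z) = {2,3}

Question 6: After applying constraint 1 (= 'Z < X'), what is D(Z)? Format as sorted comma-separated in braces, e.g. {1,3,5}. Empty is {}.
Answer: {2,3,5,6}

Derivation:
Constraint 1 (Z < X) on D(Z)={2,3,5,6} D(X)={3,4,5,7}: no change
So after constraint 1: D(Z) = {2,3,5,6}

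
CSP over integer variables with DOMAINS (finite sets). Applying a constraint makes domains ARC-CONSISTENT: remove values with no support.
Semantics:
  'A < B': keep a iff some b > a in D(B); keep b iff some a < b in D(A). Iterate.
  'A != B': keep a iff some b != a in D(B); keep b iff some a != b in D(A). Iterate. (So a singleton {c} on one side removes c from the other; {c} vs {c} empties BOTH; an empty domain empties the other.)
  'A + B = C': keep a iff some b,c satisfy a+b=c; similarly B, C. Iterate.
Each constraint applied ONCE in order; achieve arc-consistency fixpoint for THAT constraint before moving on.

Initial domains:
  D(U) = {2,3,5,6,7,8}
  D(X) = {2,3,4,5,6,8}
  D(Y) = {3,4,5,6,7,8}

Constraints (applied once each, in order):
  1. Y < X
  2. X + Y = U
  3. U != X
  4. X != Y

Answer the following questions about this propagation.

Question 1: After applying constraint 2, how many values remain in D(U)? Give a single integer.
Answer: 2

Derivation:
Constraint 1 (Y < X) on D(Y)={3,4,5,6,7,8} D(X)={2,3,4,5,6,8}: Y {3,4,5,6,7,8}->{3,4,5,6,7}; X {2,3,4,5,6,8}->{4,5,6,8}
Constraint 2 (X + Y = U) on D(X)={4,5,6,8} D(Y)={3,4,5,6,7} D(U)={2,3,5,6,7,8}: X {4,5,6,8}->{4,5}; Y {3,4,5,6,7}->{3,4}; U {2,3,5,6,7,8}->{7,8}
So after constraint 2: D(U)={7,8}, size = 2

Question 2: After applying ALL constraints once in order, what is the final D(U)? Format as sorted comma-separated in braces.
Answer: {7,8}

Derivation:
Constraint 1 (Y < X) on D(Y)={3,4,5,6,7,8} D(X)={2,3,4,5,6,8}: Y {3,4,5,6,7,8}->{3,4,5,6,7}; X {2,3,4,5,6,8}->{4,5,6,8}
Constraint 2 (X + Y = U) on D(X)={4,5,6,8} D(Y)={3,4,5,6,7} D(U)={2,3,5,6,7,8}: X {4,5,6,8}->{4,5}; Y {3,4,5,6,7}->{3,4}; U {2,3,5,6,7,8}->{7,8}
Constraint 3 (U != X) on D(U)={7,8} D(X)={4,5}: no change
Constraint 4 (X != Y) on D(X)={4,5} D(Y)={3,4}: no change
So after all 4 constraints: D(U) = {7,8}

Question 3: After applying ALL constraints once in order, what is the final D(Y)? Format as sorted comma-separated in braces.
Answer: {3,4}

Derivation:
Constraint 1 (Y < X) on D(Y)={3,4,5,6,7,8} D(X)={2,3,4,5,6,8}: Y {3,4,5,6,7,8}->{3,4,5,6,7}; X {2,3,4,5,6,8}->{4,5,6,8}
Constraint 2 (X + Y = U) on D(X)={4,5,6,8} D(Y)={3,4,5,6,7} D(U)={2,3,5,6,7,8}: X {4,5,6,8}->{4,5}; Y {3,4,5,6,7}->{3,4}; U {2,3,5,6,7,8}->{7,8}
Constraint 3 (U != X) on D(U)={7,8} D(X)={4,5}: no change
Constraint 4 (X != Y) on D(X)={4,5} D(Y)={3,4}: no change
So after all 4 constraints: D(Y) = {3,4}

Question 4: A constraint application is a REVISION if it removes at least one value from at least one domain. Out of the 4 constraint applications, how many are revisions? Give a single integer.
Constraint 1 (Y < X) on D(Y)={3,4,5,6,7,8} D(X)={2,3,4,5,6,8}: Y {3,4,5,6,7,8}->{3,4,5,6,7}; X {2,3,4,5,6,8}->{4,5,6,8} => REVISION
Constraint 2 (X + Y = U) on D(X)={4,5,6,8} D(Y)={3,4,5,6,7} D(U)={2,3,5,6,7,8}: X {4,5,6,8}->{4,5}; Y {3,4,5,6,7}->{3,4}; U {2,3,5,6,7,8}->{7,8} => REVISION
Constraint 3 (U != X) on D(U)={7,8} D(X)={4,5}: no change => not a revision
Constraint 4 (X != Y) on D(X)={4,5} D(Y)={3,4}: no change => not a revision
Total revisions = 2

Answer: 2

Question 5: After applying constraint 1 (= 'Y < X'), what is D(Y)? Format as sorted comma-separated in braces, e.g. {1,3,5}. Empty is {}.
Constraint 1 (Y < X) on D(Y)={3,4,5,6,7,8} D(X)={2,3,4,5,6,8}: Y {3,4,5,6,7,8}->{3,4,5,6,7}; X {2,3,4,5,6,8}->{4,5,6,8}
So after constraint 1: D(Y) = {3,4,5,6,7}

Answer: {3,4,5,6,7}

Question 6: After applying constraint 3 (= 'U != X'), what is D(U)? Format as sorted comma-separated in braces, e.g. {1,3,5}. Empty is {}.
Answer: {7,8}

Derivation:
Constraint 1 (Y < X) on D(Y)={3,4,5,6,7,8} D(X)={2,3,4,5,6,8}: Y {3,4,5,6,7,8}->{3,4,5,6,7}; X {2,3,4,5,6,8}->{4,5,6,8}
Constraint 2 (X + Y = U) on D(X)={4,5,6,8} D(Y)={3,4,5,6,7} D(U)={2,3,5,6,7,8}: X {4,5,6,8}->{4,5}; Y {3,4,5,6,7}->{3,4}; U {2,3,5,6,7,8}->{7,8}
Constraint 3 (U != X) on D(U)={7,8} D(X)={4,5}: no change
So after constraint 3: D(U) = {7,8}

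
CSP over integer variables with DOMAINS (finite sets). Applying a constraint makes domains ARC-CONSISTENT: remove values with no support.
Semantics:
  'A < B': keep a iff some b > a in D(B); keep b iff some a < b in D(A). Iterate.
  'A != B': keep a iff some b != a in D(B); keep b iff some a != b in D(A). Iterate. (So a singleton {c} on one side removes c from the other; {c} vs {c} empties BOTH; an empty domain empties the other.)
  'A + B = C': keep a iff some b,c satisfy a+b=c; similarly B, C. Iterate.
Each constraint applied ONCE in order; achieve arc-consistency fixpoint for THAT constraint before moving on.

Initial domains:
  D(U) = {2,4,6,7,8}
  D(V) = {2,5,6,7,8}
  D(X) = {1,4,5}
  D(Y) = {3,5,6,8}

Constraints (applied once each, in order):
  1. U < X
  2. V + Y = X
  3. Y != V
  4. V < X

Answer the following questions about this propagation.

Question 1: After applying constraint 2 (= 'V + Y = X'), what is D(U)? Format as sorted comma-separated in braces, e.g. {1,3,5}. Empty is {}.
Answer: {2,4}

Derivation:
Constraint 1 (U < X) on D(U)={2,4,6,7,8} D(X)={1,4,5}: U {2,4,6,7,8}->{2,4}; X {1,4,5}->{4,5}
Constraint 2 (V + Y = X) on D(V)={2,5,6,7,8} D(Y)={3,5,6,8} D(X)={4,5}: V {2,5,6,7,8}->{2}; Y {3,5,6,8}->{3}; X {4,5}->{5}
So after constraint 2: D(U) = {2,4}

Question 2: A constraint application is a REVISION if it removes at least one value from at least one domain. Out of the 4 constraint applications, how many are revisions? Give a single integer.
Constraint 1 (U < X) on D(U)={2,4,6,7,8} D(X)={1,4,5}: U {2,4,6,7,8}->{2,4}; X {1,4,5}->{4,5} => REVISION
Constraint 2 (V + Y = X) on D(V)={2,5,6,7,8} D(Y)={3,5,6,8} D(X)={4,5}: V {2,5,6,7,8}->{2}; Y {3,5,6,8}->{3}; X {4,5}->{5} => REVISION
Constraint 3 (Y != V) on D(Y)={3} D(V)={2}: no change => not a revision
Constraint 4 (V < X) on D(V)={2} D(X)={5}: no change => not a revision
Total revisions = 2

Answer: 2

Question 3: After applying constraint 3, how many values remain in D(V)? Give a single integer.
Answer: 1

Derivation:
Constraint 1 (U < X) on D(U)={2,4,6,7,8} D(X)={1,4,5}: U {2,4,6,7,8}->{2,4}; X {1,4,5}->{4,5}
Constraint 2 (V + Y = X) on D(V)={2,5,6,7,8} D(Y)={3,5,6,8} D(X)={4,5}: V {2,5,6,7,8}->{2}; Y {3,5,6,8}->{3}; X {4,5}->{5}
Constraint 3 (Y != V) on D(Y)={3} D(V)={2}: no change
So after constraint 3: D(V)={2}, size = 1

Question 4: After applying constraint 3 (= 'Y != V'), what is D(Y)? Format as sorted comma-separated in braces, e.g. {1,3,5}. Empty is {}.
Constraint 1 (U < X) on D(U)={2,4,6,7,8} D(X)={1,4,5}: U {2,4,6,7,8}->{2,4}; X {1,4,5}->{4,5}
Constraint 2 (V + Y = X) on D(V)={2,5,6,7,8} D(Y)={3,5,6,8} D(X)={4,5}: V {2,5,6,7,8}->{2}; Y {3,5,6,8}->{3}; X {4,5}->{5}
Constraint 3 (Y != V) on D(Y)={3} D(V)={2}: no change
So after constraint 3: D(Y) = {3}

Answer: {3}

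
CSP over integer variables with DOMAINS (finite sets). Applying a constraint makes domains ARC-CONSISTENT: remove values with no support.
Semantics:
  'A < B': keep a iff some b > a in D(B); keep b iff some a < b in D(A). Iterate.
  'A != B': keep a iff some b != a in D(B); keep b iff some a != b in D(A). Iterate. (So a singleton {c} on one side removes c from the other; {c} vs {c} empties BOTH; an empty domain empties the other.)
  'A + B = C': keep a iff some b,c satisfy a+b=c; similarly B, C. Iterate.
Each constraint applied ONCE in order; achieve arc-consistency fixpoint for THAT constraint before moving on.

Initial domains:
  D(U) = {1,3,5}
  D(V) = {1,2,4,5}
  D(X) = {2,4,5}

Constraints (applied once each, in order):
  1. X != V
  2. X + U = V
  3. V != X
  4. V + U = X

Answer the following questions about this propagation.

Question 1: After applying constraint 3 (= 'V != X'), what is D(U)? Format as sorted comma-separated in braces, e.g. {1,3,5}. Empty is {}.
Constraint 1 (X != V) on D(X)={2,4,5} D(V)={1,2,4,5}: no change
Constraint 2 (X + U = V) on D(X)={2,4,5} D(U)={1,3,5} D(V)={1,2,4,5}: X {2,4,5}->{2,4}; U {1,3,5}->{1,3}; V {1,2,4,5}->{5}
Constraint 3 (V != X) on D(V)={5} D(X)={2,4}: no change
So after constraint 3: D(U) = {1,3}

Answer: {1,3}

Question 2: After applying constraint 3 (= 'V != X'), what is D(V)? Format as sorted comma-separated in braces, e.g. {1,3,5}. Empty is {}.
Constraint 1 (X != V) on D(X)={2,4,5} D(V)={1,2,4,5}: no change
Constraint 2 (X + U = V) on D(X)={2,4,5} D(U)={1,3,5} D(V)={1,2,4,5}: X {2,4,5}->{2,4}; U {1,3,5}->{1,3}; V {1,2,4,5}->{5}
Constraint 3 (V != X) on D(V)={5} D(X)={2,4}: no change
So after constraint 3: D(V) = {5}

Answer: {5}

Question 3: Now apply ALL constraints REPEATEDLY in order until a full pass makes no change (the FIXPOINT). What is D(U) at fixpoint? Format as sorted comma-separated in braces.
Answer: {}

Derivation:
pass 0 (initial): D(U)={1,3,5}
pass 1: U {1,3,5}->{}; V {1,2,4,5}->{}; X {2,4,5}->{}
pass 2: no change
Fixpoint after 2 passes: D(U) = {}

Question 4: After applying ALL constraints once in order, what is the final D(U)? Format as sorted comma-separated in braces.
Answer: {}

Derivation:
Constraint 1 (X != V) on D(X)={2,4,5} D(V)={1,2,4,5}: no change
Constraint 2 (X + U = V) on D(X)={2,4,5} D(U)={1,3,5} D(V)={1,2,4,5}: X {2,4,5}->{2,4}; U {1,3,5}->{1,3}; V {1,2,4,5}->{5}
Constraint 3 (V != X) on D(V)={5} D(X)={2,4}: no change
Constraint 4 (V + U = X) on D(V)={5} D(U)={1,3} D(X)={2,4}: V {5}->{}; U {1,3}->{}; X {2,4}->{}
So after all 4 constraints: D(U) = {}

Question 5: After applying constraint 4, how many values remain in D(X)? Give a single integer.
Constraint 1 (X != V) on D(X)={2,4,5} D(V)={1,2,4,5}: no change
Constraint 2 (X + U = V) on D(X)={2,4,5} D(U)={1,3,5} D(V)={1,2,4,5}: X {2,4,5}->{2,4}; U {1,3,5}->{1,3}; V {1,2,4,5}->{5}
Constraint 3 (V != X) on D(V)={5} D(X)={2,4}: no change
Constraint 4 (V + U = X) on D(V)={5} D(U)={1,3} D(X)={2,4}: V {5}->{}; U {1,3}->{}; X {2,4}->{}
So after constraint 4: D(X)={}, size = 0

Answer: 0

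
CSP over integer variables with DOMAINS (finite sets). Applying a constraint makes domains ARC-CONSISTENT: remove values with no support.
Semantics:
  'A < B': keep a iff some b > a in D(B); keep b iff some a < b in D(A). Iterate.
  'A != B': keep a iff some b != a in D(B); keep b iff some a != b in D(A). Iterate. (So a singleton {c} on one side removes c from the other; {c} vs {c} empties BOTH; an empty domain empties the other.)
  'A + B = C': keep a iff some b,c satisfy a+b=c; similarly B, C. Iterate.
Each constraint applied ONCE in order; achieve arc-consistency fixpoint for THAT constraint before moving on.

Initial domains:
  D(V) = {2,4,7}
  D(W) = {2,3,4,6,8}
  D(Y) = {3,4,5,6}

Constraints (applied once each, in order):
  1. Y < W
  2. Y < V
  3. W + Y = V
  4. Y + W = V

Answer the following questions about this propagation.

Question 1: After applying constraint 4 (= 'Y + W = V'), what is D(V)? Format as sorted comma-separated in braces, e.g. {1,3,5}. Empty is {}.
Answer: {7}

Derivation:
Constraint 1 (Y < W) on D(Y)={3,4,5,6} D(W)={2,3,4,6,8}: W {2,3,4,6,8}->{4,6,8}
Constraint 2 (Y < V) on D(Y)={3,4,5,6} D(V)={2,4,7}: V {2,4,7}->{4,7}
Constraint 3 (W + Y = V) on D(W)={4,6,8} D(Y)={3,4,5,6} D(V)={4,7}: W {4,6,8}->{4}; Y {3,4,5,6}->{3}; V {4,7}->{7}
Constraint 4 (Y + W = V) on D(Y)={3} D(W)={4} D(V)={7}: no change
So after constraint 4: D(V) = {7}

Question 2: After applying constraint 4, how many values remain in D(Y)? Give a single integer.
Constraint 1 (Y < W) on D(Y)={3,4,5,6} D(W)={2,3,4,6,8}: W {2,3,4,6,8}->{4,6,8}
Constraint 2 (Y < V) on D(Y)={3,4,5,6} D(V)={2,4,7}: V {2,4,7}->{4,7}
Constraint 3 (W + Y = V) on D(W)={4,6,8} D(Y)={3,4,5,6} D(V)={4,7}: W {4,6,8}->{4}; Y {3,4,5,6}->{3}; V {4,7}->{7}
Constraint 4 (Y + W = V) on D(Y)={3} D(W)={4} D(V)={7}: no change
So after constraint 4: D(Y)={3}, size = 1

Answer: 1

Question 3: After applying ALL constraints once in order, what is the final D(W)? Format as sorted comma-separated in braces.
Answer: {4}

Derivation:
Constraint 1 (Y < W) on D(Y)={3,4,5,6} D(W)={2,3,4,6,8}: W {2,3,4,6,8}->{4,6,8}
Constraint 2 (Y < V) on D(Y)={3,4,5,6} D(V)={2,4,7}: V {2,4,7}->{4,7}
Constraint 3 (W + Y = V) on D(W)={4,6,8} D(Y)={3,4,5,6} D(V)={4,7}: W {4,6,8}->{4}; Y {3,4,5,6}->{3}; V {4,7}->{7}
Constraint 4 (Y + W = V) on D(Y)={3} D(W)={4} D(V)={7}: no change
So after all 4 constraints: D(W) = {4}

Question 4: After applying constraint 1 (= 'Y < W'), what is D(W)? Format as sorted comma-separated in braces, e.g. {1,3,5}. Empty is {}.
Constraint 1 (Y < W) on D(Y)={3,4,5,6} D(W)={2,3,4,6,8}: W {2,3,4,6,8}->{4,6,8}
So after constraint 1: D(W) = {4,6,8}

Answer: {4,6,8}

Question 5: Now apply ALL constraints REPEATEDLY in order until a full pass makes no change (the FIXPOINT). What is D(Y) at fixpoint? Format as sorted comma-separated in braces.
pass 0 (initial): D(Y)={3,4,5,6}
pass 1: V {2,4,7}->{7}; W {2,3,4,6,8}->{4}; Y {3,4,5,6}->{3}
pass 2: no change
Fixpoint after 2 passes: D(Y) = {3}

Answer: {3}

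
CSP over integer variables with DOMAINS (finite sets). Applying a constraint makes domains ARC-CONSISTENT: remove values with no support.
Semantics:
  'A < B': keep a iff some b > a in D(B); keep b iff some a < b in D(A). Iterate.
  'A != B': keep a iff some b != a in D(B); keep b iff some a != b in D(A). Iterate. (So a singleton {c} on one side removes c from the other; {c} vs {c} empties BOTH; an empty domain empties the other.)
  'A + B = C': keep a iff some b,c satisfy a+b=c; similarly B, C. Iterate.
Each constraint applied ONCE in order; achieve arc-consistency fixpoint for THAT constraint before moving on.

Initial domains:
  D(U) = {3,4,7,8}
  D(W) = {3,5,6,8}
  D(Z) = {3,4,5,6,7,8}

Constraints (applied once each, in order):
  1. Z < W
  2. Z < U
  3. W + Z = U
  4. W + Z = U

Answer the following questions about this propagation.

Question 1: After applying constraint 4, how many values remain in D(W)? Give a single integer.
Constraint 1 (Z < W) on D(Z)={3,4,5,6,7,8} D(W)={3,5,6,8}: Z {3,4,5,6,7,8}->{3,4,5,6,7}; W {3,5,6,8}->{5,6,8}
Constraint 2 (Z < U) on D(Z)={3,4,5,6,7} D(U)={3,4,7,8}: U {3,4,7,8}->{4,7,8}
Constraint 3 (W + Z = U) on D(W)={5,6,8} D(Z)={3,4,5,6,7} D(U)={4,7,8}: W {5,6,8}->{5}; Z {3,4,5,6,7}->{3}; U {4,7,8}->{8}
Constraint 4 (W + Z = U) on D(W)={5} D(Z)={3} D(U)={8}: no change
So after constraint 4: D(W)={5}, size = 1

Answer: 1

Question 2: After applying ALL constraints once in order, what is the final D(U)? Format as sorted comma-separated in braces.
Answer: {8}

Derivation:
Constraint 1 (Z < W) on D(Z)={3,4,5,6,7,8} D(W)={3,5,6,8}: Z {3,4,5,6,7,8}->{3,4,5,6,7}; W {3,5,6,8}->{5,6,8}
Constraint 2 (Z < U) on D(Z)={3,4,5,6,7} D(U)={3,4,7,8}: U {3,4,7,8}->{4,7,8}
Constraint 3 (W + Z = U) on D(W)={5,6,8} D(Z)={3,4,5,6,7} D(U)={4,7,8}: W {5,6,8}->{5}; Z {3,4,5,6,7}->{3}; U {4,7,8}->{8}
Constraint 4 (W + Z = U) on D(W)={5} D(Z)={3} D(U)={8}: no change
So after all 4 constraints: D(U) = {8}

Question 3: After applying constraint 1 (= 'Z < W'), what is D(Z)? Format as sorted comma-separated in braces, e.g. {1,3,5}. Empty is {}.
Answer: {3,4,5,6,7}

Derivation:
Constraint 1 (Z < W) on D(Z)={3,4,5,6,7,8} D(W)={3,5,6,8}: Z {3,4,5,6,7,8}->{3,4,5,6,7}; W {3,5,6,8}->{5,6,8}
So after constraint 1: D(Z) = {3,4,5,6,7}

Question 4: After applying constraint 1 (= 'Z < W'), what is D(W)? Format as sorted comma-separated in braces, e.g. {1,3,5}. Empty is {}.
Constraint 1 (Z < W) on D(Z)={3,4,5,6,7,8} D(W)={3,5,6,8}: Z {3,4,5,6,7,8}->{3,4,5,6,7}; W {3,5,6,8}->{5,6,8}
So after constraint 1: D(W) = {5,6,8}

Answer: {5,6,8}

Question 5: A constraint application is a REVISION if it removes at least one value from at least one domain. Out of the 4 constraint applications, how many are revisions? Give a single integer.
Constraint 1 (Z < W) on D(Z)={3,4,5,6,7,8} D(W)={3,5,6,8}: Z {3,4,5,6,7,8}->{3,4,5,6,7}; W {3,5,6,8}->{5,6,8} => REVISION
Constraint 2 (Z < U) on D(Z)={3,4,5,6,7} D(U)={3,4,7,8}: U {3,4,7,8}->{4,7,8} => REVISION
Constraint 3 (W + Z = U) on D(W)={5,6,8} D(Z)={3,4,5,6,7} D(U)={4,7,8}: W {5,6,8}->{5}; Z {3,4,5,6,7}->{3}; U {4,7,8}->{8} => REVISION
Constraint 4 (W + Z = U) on D(W)={5} D(Z)={3} D(U)={8}: no change => not a revision
Total revisions = 3

Answer: 3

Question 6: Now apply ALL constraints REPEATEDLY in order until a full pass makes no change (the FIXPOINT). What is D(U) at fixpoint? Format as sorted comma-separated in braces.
Answer: {8}

Derivation:
pass 0 (initial): D(U)={3,4,7,8}
pass 1: U {3,4,7,8}->{8}; W {3,5,6,8}->{5}; Z {3,4,5,6,7,8}->{3}
pass 2: no change
Fixpoint after 2 passes: D(U) = {8}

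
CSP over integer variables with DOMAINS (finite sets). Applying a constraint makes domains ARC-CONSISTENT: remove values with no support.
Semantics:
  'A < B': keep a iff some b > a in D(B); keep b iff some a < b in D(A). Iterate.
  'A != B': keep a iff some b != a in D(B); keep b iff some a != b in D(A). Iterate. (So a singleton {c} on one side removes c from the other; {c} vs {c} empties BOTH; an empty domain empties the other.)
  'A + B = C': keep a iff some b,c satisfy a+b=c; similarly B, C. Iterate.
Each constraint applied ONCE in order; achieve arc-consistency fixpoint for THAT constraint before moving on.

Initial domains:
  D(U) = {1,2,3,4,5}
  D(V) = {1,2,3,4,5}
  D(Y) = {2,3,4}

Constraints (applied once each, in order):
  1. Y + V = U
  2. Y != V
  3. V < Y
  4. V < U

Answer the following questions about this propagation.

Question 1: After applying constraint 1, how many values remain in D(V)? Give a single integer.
Constraint 1 (Y + V = U) on D(Y)={2,3,4} D(V)={1,2,3,4,5} D(U)={1,2,3,4,5}: V {1,2,3,4,5}->{1,2,3}; U {1,2,3,4,5}->{3,4,5}
So after constraint 1: D(V)={1,2,3}, size = 3

Answer: 3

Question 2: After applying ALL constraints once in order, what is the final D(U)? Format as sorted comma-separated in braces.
Answer: {3,4,5}

Derivation:
Constraint 1 (Y + V = U) on D(Y)={2,3,4} D(V)={1,2,3,4,5} D(U)={1,2,3,4,5}: V {1,2,3,4,5}->{1,2,3}; U {1,2,3,4,5}->{3,4,5}
Constraint 2 (Y != V) on D(Y)={2,3,4} D(V)={1,2,3}: no change
Constraint 3 (V < Y) on D(V)={1,2,3} D(Y)={2,3,4}: no change
Constraint 4 (V < U) on D(V)={1,2,3} D(U)={3,4,5}: no change
So after all 4 constraints: D(U) = {3,4,5}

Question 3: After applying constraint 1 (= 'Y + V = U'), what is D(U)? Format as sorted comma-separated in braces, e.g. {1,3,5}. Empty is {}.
Answer: {3,4,5}

Derivation:
Constraint 1 (Y + V = U) on D(Y)={2,3,4} D(V)={1,2,3,4,5} D(U)={1,2,3,4,5}: V {1,2,3,4,5}->{1,2,3}; U {1,2,3,4,5}->{3,4,5}
So after constraint 1: D(U) = {3,4,5}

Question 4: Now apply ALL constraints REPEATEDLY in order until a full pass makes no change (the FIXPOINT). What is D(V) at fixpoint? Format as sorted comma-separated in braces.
Answer: {1,2,3}

Derivation:
pass 0 (initial): D(V)={1,2,3,4,5}
pass 1: U {1,2,3,4,5}->{3,4,5}; V {1,2,3,4,5}->{1,2,3}
pass 2: no change
Fixpoint after 2 passes: D(V) = {1,2,3}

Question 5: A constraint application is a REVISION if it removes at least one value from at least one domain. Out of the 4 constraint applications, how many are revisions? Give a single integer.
Constraint 1 (Y + V = U) on D(Y)={2,3,4} D(V)={1,2,3,4,5} D(U)={1,2,3,4,5}: V {1,2,3,4,5}->{1,2,3}; U {1,2,3,4,5}->{3,4,5} => REVISION
Constraint 2 (Y != V) on D(Y)={2,3,4} D(V)={1,2,3}: no change => not a revision
Constraint 3 (V < Y) on D(V)={1,2,3} D(Y)={2,3,4}: no change => not a revision
Constraint 4 (V < U) on D(V)={1,2,3} D(U)={3,4,5}: no change => not a revision
Total revisions = 1

Answer: 1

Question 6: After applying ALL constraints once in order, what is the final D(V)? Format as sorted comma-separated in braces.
Constraint 1 (Y + V = U) on D(Y)={2,3,4} D(V)={1,2,3,4,5} D(U)={1,2,3,4,5}: V {1,2,3,4,5}->{1,2,3}; U {1,2,3,4,5}->{3,4,5}
Constraint 2 (Y != V) on D(Y)={2,3,4} D(V)={1,2,3}: no change
Constraint 3 (V < Y) on D(V)={1,2,3} D(Y)={2,3,4}: no change
Constraint 4 (V < U) on D(V)={1,2,3} D(U)={3,4,5}: no change
So after all 4 constraints: D(V) = {1,2,3}

Answer: {1,2,3}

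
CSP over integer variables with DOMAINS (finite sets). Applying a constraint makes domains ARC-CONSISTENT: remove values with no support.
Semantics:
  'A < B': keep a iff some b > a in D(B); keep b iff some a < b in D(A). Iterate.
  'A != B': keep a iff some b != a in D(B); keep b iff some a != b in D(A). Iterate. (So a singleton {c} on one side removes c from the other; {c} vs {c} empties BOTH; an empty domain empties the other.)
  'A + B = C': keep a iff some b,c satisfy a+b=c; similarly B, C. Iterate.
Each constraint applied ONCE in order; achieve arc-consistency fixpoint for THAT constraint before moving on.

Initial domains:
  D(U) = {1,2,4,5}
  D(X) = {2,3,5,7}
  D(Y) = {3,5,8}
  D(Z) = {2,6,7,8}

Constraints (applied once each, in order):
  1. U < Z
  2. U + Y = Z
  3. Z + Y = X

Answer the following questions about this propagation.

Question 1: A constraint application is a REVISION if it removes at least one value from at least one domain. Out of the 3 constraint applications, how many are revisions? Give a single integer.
Constraint 1 (U < Z) on D(U)={1,2,4,5} D(Z)={2,6,7,8}: no change => not a revision
Constraint 2 (U + Y = Z) on D(U)={1,2,4,5} D(Y)={3,5,8} D(Z)={2,6,7,8}: Y {3,5,8}->{3,5}; Z {2,6,7,8}->{6,7,8} => REVISION
Constraint 3 (Z + Y = X) on D(Z)={6,7,8} D(Y)={3,5} D(X)={2,3,5,7}: Z {6,7,8}->{}; Y {3,5}->{}; X {2,3,5,7}->{} => REVISION
Total revisions = 2

Answer: 2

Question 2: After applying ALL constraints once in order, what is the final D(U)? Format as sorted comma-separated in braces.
Constraint 1 (U < Z) on D(U)={1,2,4,5} D(Z)={2,6,7,8}: no change
Constraint 2 (U + Y = Z) on D(U)={1,2,4,5} D(Y)={3,5,8} D(Z)={2,6,7,8}: Y {3,5,8}->{3,5}; Z {2,6,7,8}->{6,7,8}
Constraint 3 (Z + Y = X) on D(Z)={6,7,8} D(Y)={3,5} D(X)={2,3,5,7}: Z {6,7,8}->{}; Y {3,5}->{}; X {2,3,5,7}->{}
So after all 3 constraints: D(U) = {1,2,4,5}

Answer: {1,2,4,5}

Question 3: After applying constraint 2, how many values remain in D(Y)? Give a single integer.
Answer: 2

Derivation:
Constraint 1 (U < Z) on D(U)={1,2,4,5} D(Z)={2,6,7,8}: no change
Constraint 2 (U + Y = Z) on D(U)={1,2,4,5} D(Y)={3,5,8} D(Z)={2,6,7,8}: Y {3,5,8}->{3,5}; Z {2,6,7,8}->{6,7,8}
So after constraint 2: D(Y)={3,5}, size = 2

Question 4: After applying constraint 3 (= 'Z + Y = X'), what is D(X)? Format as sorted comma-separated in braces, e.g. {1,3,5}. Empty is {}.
Answer: {}

Derivation:
Constraint 1 (U < Z) on D(U)={1,2,4,5} D(Z)={2,6,7,8}: no change
Constraint 2 (U + Y = Z) on D(U)={1,2,4,5} D(Y)={3,5,8} D(Z)={2,6,7,8}: Y {3,5,8}->{3,5}; Z {2,6,7,8}->{6,7,8}
Constraint 3 (Z + Y = X) on D(Z)={6,7,8} D(Y)={3,5} D(X)={2,3,5,7}: Z {6,7,8}->{}; Y {3,5}->{}; X {2,3,5,7}->{}
So after constraint 3: D(X) = {}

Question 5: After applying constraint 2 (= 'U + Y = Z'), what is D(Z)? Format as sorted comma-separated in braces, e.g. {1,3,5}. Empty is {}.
Answer: {6,7,8}

Derivation:
Constraint 1 (U < Z) on D(U)={1,2,4,5} D(Z)={2,6,7,8}: no change
Constraint 2 (U + Y = Z) on D(U)={1,2,4,5} D(Y)={3,5,8} D(Z)={2,6,7,8}: Y {3,5,8}->{3,5}; Z {2,6,7,8}->{6,7,8}
So after constraint 2: D(Z) = {6,7,8}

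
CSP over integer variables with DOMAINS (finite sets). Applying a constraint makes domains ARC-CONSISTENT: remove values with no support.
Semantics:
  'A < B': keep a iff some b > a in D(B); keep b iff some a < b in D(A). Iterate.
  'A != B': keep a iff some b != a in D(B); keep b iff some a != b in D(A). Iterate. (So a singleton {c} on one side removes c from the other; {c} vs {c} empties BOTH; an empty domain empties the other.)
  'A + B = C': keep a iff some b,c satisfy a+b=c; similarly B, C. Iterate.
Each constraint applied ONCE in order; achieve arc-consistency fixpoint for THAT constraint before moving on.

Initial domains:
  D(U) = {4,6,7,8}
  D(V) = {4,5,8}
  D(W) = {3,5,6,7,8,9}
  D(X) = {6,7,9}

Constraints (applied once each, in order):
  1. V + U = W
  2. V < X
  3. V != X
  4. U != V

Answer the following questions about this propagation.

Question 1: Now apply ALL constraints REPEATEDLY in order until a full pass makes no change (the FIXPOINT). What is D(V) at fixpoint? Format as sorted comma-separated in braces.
Answer: {5}

Derivation:
pass 0 (initial): D(V)={4,5,8}
pass 1: U {4,6,7,8}->{4}; V {4,5,8}->{5}; W {3,5,6,7,8,9}->{8,9}
pass 2: W {8,9}->{9}
pass 3: no change
Fixpoint after 3 passes: D(V) = {5}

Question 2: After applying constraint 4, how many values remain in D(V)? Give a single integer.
Answer: 1

Derivation:
Constraint 1 (V + U = W) on D(V)={4,5,8} D(U)={4,6,7,8} D(W)={3,5,6,7,8,9}: V {4,5,8}->{4,5}; U {4,6,7,8}->{4}; W {3,5,6,7,8,9}->{8,9}
Constraint 2 (V < X) on D(V)={4,5} D(X)={6,7,9}: no change
Constraint 3 (V != X) on D(V)={4,5} D(X)={6,7,9}: no change
Constraint 4 (U != V) on D(U)={4} D(V)={4,5}: V {4,5}->{5}
So after constraint 4: D(V)={5}, size = 1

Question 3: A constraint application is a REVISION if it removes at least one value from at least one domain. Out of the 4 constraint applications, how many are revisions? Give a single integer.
Constraint 1 (V + U = W) on D(V)={4,5,8} D(U)={4,6,7,8} D(W)={3,5,6,7,8,9}: V {4,5,8}->{4,5}; U {4,6,7,8}->{4}; W {3,5,6,7,8,9}->{8,9} => REVISION
Constraint 2 (V < X) on D(V)={4,5} D(X)={6,7,9}: no change => not a revision
Constraint 3 (V != X) on D(V)={4,5} D(X)={6,7,9}: no change => not a revision
Constraint 4 (U != V) on D(U)={4} D(V)={4,5}: V {4,5}->{5} => REVISION
Total revisions = 2

Answer: 2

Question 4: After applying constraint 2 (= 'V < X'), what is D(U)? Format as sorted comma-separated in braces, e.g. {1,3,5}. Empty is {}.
Answer: {4}

Derivation:
Constraint 1 (V + U = W) on D(V)={4,5,8} D(U)={4,6,7,8} D(W)={3,5,6,7,8,9}: V {4,5,8}->{4,5}; U {4,6,7,8}->{4}; W {3,5,6,7,8,9}->{8,9}
Constraint 2 (V < X) on D(V)={4,5} D(X)={6,7,9}: no change
So after constraint 2: D(U) = {4}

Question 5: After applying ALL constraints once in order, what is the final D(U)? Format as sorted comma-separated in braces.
Answer: {4}

Derivation:
Constraint 1 (V + U = W) on D(V)={4,5,8} D(U)={4,6,7,8} D(W)={3,5,6,7,8,9}: V {4,5,8}->{4,5}; U {4,6,7,8}->{4}; W {3,5,6,7,8,9}->{8,9}
Constraint 2 (V < X) on D(V)={4,5} D(X)={6,7,9}: no change
Constraint 3 (V != X) on D(V)={4,5} D(X)={6,7,9}: no change
Constraint 4 (U != V) on D(U)={4} D(V)={4,5}: V {4,5}->{5}
So after all 4 constraints: D(U) = {4}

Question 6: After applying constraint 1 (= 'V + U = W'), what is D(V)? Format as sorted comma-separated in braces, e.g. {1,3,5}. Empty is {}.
Constraint 1 (V + U = W) on D(V)={4,5,8} D(U)={4,6,7,8} D(W)={3,5,6,7,8,9}: V {4,5,8}->{4,5}; U {4,6,7,8}->{4}; W {3,5,6,7,8,9}->{8,9}
So after constraint 1: D(V) = {4,5}

Answer: {4,5}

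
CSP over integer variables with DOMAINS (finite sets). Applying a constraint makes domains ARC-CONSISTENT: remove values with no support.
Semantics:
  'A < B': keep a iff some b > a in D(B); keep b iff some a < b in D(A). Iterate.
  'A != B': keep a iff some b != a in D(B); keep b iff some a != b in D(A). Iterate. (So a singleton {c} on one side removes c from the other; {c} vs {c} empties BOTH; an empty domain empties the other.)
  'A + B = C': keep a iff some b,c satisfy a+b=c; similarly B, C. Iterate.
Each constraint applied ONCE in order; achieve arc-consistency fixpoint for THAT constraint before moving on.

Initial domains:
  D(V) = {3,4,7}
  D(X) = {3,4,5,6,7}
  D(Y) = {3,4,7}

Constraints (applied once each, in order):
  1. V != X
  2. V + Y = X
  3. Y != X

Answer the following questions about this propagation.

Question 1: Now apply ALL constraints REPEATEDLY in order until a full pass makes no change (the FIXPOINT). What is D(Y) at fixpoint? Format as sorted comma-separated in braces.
pass 0 (initial): D(Y)={3,4,7}
pass 1: V {3,4,7}->{3,4}; X {3,4,5,6,7}->{6,7}; Y {3,4,7}->{3,4}
pass 2: no change
Fixpoint after 2 passes: D(Y) = {3,4}

Answer: {3,4}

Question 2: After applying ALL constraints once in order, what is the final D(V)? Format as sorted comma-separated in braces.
Constraint 1 (V != X) on D(V)={3,4,7} D(X)={3,4,5,6,7}: no change
Constraint 2 (V + Y = X) on D(V)={3,4,7} D(Y)={3,4,7} D(X)={3,4,5,6,7}: V {3,4,7}->{3,4}; Y {3,4,7}->{3,4}; X {3,4,5,6,7}->{6,7}
Constraint 3 (Y != X) on D(Y)={3,4} D(X)={6,7}: no change
So after all 3 constraints: D(V) = {3,4}

Answer: {3,4}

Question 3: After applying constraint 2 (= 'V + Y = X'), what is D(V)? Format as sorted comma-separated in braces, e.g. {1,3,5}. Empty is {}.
Constraint 1 (V != X) on D(V)={3,4,7} D(X)={3,4,5,6,7}: no change
Constraint 2 (V + Y = X) on D(V)={3,4,7} D(Y)={3,4,7} D(X)={3,4,5,6,7}: V {3,4,7}->{3,4}; Y {3,4,7}->{3,4}; X {3,4,5,6,7}->{6,7}
So after constraint 2: D(V) = {3,4}

Answer: {3,4}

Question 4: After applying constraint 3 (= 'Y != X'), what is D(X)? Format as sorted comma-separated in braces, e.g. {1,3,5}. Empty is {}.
Answer: {6,7}

Derivation:
Constraint 1 (V != X) on D(V)={3,4,7} D(X)={3,4,5,6,7}: no change
Constraint 2 (V + Y = X) on D(V)={3,4,7} D(Y)={3,4,7} D(X)={3,4,5,6,7}: V {3,4,7}->{3,4}; Y {3,4,7}->{3,4}; X {3,4,5,6,7}->{6,7}
Constraint 3 (Y != X) on D(Y)={3,4} D(X)={6,7}: no change
So after constraint 3: D(X) = {6,7}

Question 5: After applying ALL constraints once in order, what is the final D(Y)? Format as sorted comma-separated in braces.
Answer: {3,4}

Derivation:
Constraint 1 (V != X) on D(V)={3,4,7} D(X)={3,4,5,6,7}: no change
Constraint 2 (V + Y = X) on D(V)={3,4,7} D(Y)={3,4,7} D(X)={3,4,5,6,7}: V {3,4,7}->{3,4}; Y {3,4,7}->{3,4}; X {3,4,5,6,7}->{6,7}
Constraint 3 (Y != X) on D(Y)={3,4} D(X)={6,7}: no change
So after all 3 constraints: D(Y) = {3,4}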